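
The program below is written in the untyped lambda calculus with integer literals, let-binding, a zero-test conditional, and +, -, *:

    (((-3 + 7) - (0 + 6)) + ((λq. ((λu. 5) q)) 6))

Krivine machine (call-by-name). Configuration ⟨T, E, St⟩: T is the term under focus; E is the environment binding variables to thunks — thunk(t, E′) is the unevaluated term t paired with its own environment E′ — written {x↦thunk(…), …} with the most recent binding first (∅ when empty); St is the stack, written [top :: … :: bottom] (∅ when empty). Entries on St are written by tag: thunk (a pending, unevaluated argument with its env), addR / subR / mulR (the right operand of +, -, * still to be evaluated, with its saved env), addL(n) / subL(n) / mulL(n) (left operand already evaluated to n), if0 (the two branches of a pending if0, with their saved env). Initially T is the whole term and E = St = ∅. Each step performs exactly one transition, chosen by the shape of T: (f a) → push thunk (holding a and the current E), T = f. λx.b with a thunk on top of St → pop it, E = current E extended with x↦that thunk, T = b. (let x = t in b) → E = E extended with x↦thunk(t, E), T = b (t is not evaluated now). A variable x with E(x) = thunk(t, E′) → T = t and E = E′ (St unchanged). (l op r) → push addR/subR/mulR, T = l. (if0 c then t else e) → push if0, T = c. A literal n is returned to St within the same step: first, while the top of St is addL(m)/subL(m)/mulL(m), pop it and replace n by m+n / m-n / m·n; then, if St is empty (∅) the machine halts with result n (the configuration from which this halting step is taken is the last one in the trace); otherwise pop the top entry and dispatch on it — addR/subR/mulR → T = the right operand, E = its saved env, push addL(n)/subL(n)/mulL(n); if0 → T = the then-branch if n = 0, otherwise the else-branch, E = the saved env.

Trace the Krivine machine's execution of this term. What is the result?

Answer: 3

Machine steps:
t=0: <T=(((-3 + 7) - (0 + 6)) + ((λq. ((λu. 5) q)) 6)), E=∅, St=∅>
t=1: <T=((-3 + 7) - (0 + 6)), E=∅, St=[addR]>
t=2: <T=(-3 + 7), E=∅, St=[subR :: addR]>
t=3: <T=-3, E=∅, St=[addR :: subR :: addR]>
t=4: <T=7, E=∅, St=[addL(-3) :: subR :: addR]>
t=5: <T=(0 + 6), E=∅, St=[subL(4) :: addR]>
t=6: <T=0, E=∅, St=[addR :: subL(4) :: addR]>
t=7: <T=6, E=∅, St=[addL(0) :: subL(4) :: addR]>
t=8: <T=((λq. ((λu. 5) q)) 6), E=∅, St=[addL(-2)]>
t=9: <T=(λq. ((λu. 5) q)), E=∅, St=[thunk :: addL(-2)]>
t=10: <T=((λu. 5) q), E={q↦thunk(6, ∅)}, St=[addL(-2)]>
t=11: <T=(λu. 5), E={q↦thunk(6, ∅)}, St=[thunk :: addL(-2)]>
t=12: <T=5, E={u↦thunk(q, {q↦thunk(6, ∅)}), q↦thunk(6, ∅)}, St=[addL(-2)]>
→ final value 3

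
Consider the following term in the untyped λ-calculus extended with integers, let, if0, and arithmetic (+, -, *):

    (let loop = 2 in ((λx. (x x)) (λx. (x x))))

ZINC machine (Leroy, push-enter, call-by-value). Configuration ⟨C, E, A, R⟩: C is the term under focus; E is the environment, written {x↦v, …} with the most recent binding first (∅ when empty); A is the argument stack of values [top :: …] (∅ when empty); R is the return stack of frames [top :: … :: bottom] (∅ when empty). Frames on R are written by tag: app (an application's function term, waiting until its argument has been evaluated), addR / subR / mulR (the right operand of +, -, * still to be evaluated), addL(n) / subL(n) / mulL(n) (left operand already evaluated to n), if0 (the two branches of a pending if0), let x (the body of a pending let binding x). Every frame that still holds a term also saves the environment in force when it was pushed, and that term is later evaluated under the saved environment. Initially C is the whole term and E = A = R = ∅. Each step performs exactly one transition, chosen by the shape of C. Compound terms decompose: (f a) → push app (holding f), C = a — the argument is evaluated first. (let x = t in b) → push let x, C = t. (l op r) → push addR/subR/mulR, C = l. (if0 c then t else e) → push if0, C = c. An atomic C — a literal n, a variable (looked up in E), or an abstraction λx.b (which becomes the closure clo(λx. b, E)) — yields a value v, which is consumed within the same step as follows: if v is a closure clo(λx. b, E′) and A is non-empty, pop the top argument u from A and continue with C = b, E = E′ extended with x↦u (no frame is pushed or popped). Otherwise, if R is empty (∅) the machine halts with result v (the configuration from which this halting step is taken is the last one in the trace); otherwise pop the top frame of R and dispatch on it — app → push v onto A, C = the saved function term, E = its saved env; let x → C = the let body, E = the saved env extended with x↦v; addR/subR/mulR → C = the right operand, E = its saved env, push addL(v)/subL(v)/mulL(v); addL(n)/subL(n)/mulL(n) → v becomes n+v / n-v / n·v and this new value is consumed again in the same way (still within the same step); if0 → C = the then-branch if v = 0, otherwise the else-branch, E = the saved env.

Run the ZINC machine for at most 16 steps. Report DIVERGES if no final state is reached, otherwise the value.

0. ⟨C=(let loop = 2 in ((λx. (x x)) (λx. (x x)))); E=∅; A=∅; R=∅⟩
1. ⟨C=2; E=∅; A=∅; R=[let loop]⟩
2. ⟨C=((λx. (x x)) (λx. (x x))); E={loop↦2}; A=∅; R=∅⟩
3. ⟨C=(λx. (x x)); E={loop↦2}; A=∅; R=[app]⟩
4. ⟨C=(λx. (x x)); E={loop↦2}; A=[clo(λx. (x x), {loop↦2})]; R=∅⟩
5. ⟨C=(x x); E={x↦clo(λx. (x x), {loop↦2}), loop↦2}; A=∅; R=∅⟩
6. ⟨C=x; E={x↦clo(λx. (x x), {loop↦2}), loop↦2}; A=∅; R=[app]⟩
7. ⟨C=x; E={x↦clo(λx. (x x), {loop↦2}), loop↦2}; A=[clo(λx. (x x), {loop↦2})]; R=∅⟩
… configuration repeats with period 3 (steps 5–7 recur indefinitely) …

Answer: DIVERGES (no final state within 16 steps)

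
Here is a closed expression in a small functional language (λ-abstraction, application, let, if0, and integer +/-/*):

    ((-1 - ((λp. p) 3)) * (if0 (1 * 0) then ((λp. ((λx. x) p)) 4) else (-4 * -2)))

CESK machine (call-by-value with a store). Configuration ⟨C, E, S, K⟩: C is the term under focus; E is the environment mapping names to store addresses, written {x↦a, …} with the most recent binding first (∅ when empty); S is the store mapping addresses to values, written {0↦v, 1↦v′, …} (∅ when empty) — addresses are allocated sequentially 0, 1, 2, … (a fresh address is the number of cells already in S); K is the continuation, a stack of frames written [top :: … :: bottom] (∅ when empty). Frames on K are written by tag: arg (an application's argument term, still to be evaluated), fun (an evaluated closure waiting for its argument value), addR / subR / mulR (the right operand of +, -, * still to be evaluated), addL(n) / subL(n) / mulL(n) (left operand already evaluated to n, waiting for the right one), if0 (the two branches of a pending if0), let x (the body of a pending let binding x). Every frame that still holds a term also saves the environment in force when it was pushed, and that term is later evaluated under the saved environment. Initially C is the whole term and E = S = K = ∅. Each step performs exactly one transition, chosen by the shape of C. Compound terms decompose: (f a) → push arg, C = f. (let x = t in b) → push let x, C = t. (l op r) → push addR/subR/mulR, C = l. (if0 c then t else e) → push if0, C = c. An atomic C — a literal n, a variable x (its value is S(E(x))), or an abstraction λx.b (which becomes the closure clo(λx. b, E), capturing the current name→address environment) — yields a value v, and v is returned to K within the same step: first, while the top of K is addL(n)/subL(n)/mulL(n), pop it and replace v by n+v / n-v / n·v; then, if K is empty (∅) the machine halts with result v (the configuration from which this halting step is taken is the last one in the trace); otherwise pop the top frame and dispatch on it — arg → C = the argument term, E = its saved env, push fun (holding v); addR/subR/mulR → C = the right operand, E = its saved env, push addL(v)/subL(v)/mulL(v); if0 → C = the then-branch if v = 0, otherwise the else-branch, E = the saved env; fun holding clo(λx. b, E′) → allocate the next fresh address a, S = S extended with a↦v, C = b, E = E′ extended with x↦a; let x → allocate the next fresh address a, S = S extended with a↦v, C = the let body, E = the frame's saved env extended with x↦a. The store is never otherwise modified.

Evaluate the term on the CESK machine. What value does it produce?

0. [C=((-1 - ((λp. p) 3)) * (if0 (1 * 0) then ((λp. ((λx. x) p)) 4) else (-4 * -2))) | E=∅ | S=∅ | K=∅]
1. [C=(-1 - ((λp. p) 3)) | E=∅ | S=∅ | K=[mulR]]
2. [C=-1 | E=∅ | S=∅ | K=[subR :: mulR]]
3. [C=((λp. p) 3) | E=∅ | S=∅ | K=[subL(-1) :: mulR]]
4. [C=(λp. p) | E=∅ | S=∅ | K=[arg :: subL(-1) :: mulR]]
5. [C=3 | E=∅ | S=∅ | K=[fun :: subL(-1) :: mulR]]
6. [C=p | E={p↦0} | S={0↦3} | K=[subL(-1) :: mulR]]
7. [C=(if0 (1 * 0) then ((λp. ((λx. x) p)) 4) else (-4 * -2)) | E=∅ | S={0↦3} | K=[mulL(-4)]]
8. [C=(1 * 0) | E=∅ | S={0↦3} | K=[if0 :: mulL(-4)]]
9. [C=1 | E=∅ | S={0↦3} | K=[mulR :: if0 :: mulL(-4)]]
10. [C=0 | E=∅ | S={0↦3} | K=[mulL(1) :: if0 :: mulL(-4)]]
11. [C=((λp. ((λx. x) p)) 4) | E=∅ | S={0↦3} | K=[mulL(-4)]]
12. [C=(λp. ((λx. x) p)) | E=∅ | S={0↦3} | K=[arg :: mulL(-4)]]
13. [C=4 | E=∅ | S={0↦3} | K=[fun :: mulL(-4)]]
14. [C=((λx. x) p) | E={p↦1} | S={0↦3, 1↦4} | K=[mulL(-4)]]
15. [C=(λx. x) | E={p↦1} | S={0↦3, 1↦4} | K=[arg :: mulL(-4)]]
16. [C=p | E={p↦1} | S={0↦3, 1↦4} | K=[fun :: mulL(-4)]]
17. [C=x | E={x↦2, p↦1} | S={0↦3, 1↦4, 2↦4} | K=[mulL(-4)]]
→ final value -16

Answer: -16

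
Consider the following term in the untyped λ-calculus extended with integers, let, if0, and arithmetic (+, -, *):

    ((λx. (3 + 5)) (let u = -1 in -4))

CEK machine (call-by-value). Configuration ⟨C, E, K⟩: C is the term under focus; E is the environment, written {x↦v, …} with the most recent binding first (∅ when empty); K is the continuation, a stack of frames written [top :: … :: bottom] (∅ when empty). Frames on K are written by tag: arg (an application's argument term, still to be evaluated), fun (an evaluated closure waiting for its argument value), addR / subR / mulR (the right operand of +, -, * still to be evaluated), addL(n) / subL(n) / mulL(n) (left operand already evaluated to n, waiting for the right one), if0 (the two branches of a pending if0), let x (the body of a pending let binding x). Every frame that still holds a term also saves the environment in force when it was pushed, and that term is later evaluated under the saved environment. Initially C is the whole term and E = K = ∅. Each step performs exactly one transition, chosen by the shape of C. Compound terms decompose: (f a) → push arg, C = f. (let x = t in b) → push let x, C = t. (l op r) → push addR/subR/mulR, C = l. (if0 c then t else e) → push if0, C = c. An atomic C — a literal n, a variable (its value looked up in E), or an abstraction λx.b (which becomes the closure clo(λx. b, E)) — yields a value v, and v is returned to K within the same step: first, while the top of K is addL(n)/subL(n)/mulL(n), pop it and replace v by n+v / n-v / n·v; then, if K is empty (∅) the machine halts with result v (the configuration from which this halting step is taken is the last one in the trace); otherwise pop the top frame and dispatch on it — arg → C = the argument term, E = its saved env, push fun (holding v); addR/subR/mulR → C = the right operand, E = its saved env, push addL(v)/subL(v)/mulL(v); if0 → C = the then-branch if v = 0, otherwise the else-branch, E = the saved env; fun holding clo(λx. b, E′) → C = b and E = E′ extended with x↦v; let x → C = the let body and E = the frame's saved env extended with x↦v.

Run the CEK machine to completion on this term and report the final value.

Answer: 8

Execution trace:
[0] [C=((λx. (3 + 5)) (let u = -1 in -4)) | E=∅ | K=∅]
[1] [C=(λx. (3 + 5)) | E=∅ | K=[arg]]
[2] [C=(let u = -1 in -4) | E=∅ | K=[fun]]
[3] [C=-1 | E=∅ | K=[let u :: fun]]
[4] [C=-4 | E={u↦-1} | K=[fun]]
[5] [C=(3 + 5) | E={x↦-4} | K=∅]
[6] [C=3 | E={x↦-4} | K=[addR]]
[7] [C=5 | E={x↦-4} | K=[addL(3)]]
→ final value 8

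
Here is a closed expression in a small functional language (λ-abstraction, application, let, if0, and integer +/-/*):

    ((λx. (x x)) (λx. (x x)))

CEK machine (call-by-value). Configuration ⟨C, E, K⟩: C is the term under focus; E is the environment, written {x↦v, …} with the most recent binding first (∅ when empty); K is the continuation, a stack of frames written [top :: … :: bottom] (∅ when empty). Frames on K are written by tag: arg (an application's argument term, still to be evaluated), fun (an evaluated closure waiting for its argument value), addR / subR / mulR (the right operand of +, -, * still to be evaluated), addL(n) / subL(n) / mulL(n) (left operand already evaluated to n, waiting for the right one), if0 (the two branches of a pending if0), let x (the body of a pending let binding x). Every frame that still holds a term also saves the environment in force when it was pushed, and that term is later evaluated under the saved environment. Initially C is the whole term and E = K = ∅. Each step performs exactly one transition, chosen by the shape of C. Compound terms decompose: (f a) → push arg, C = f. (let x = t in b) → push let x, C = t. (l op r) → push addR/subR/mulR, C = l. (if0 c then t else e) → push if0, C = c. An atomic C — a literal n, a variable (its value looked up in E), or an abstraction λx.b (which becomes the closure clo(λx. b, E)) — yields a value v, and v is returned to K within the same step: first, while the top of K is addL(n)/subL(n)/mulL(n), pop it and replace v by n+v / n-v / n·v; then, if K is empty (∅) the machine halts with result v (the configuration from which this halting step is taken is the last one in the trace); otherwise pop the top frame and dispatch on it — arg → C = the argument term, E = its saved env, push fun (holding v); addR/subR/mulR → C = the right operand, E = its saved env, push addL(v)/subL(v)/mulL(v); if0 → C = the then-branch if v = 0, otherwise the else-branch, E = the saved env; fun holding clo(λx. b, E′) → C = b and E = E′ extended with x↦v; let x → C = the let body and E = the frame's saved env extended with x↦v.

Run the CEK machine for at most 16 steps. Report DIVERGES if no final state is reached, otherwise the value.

t=0: <C=((λx. (x x)) (λx. (x x))), E=∅, K=∅>
t=1: <C=(λx. (x x)), E=∅, K=[arg]>
t=2: <C=(λx. (x x)), E=∅, K=[fun]>
t=3: <C=(x x), E={x↦clo(λx. (x x), ∅)}, K=∅>
t=4: <C=x, E={x↦clo(λx. (x x), ∅)}, K=[arg]>
t=5: <C=x, E={x↦clo(λx. (x x), ∅)}, K=[fun]>
… configuration repeats with period 3 (steps 3–5 recur indefinitely) …

Answer: DIVERGES (no final state within 16 steps)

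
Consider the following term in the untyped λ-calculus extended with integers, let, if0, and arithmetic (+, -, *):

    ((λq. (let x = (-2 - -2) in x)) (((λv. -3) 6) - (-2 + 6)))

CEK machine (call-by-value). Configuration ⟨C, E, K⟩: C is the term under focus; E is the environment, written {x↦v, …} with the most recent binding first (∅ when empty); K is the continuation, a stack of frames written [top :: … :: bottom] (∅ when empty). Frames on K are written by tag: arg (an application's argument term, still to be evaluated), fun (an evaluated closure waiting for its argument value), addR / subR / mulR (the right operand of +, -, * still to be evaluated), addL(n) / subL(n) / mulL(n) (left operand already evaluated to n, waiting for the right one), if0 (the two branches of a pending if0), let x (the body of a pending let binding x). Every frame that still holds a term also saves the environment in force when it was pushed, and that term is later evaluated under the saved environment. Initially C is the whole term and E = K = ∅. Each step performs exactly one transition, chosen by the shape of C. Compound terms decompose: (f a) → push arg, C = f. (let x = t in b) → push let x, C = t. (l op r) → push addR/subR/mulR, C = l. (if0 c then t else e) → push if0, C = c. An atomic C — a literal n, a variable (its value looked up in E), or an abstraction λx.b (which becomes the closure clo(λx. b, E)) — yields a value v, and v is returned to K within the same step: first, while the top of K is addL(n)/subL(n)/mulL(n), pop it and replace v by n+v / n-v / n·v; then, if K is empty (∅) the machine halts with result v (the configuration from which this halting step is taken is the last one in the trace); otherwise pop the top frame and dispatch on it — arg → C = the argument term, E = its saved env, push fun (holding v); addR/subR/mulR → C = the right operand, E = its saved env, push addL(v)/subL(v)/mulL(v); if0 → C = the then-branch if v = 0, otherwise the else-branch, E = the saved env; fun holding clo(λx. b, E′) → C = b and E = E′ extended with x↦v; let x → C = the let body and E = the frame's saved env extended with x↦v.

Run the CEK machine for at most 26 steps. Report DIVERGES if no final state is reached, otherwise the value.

t=0: ⟨C=((λq. (let x = (-2 - -2) in x)) (((λv. -3) 6) - (-2 + 6))); E=∅; K=∅⟩
t=1: ⟨C=(λq. (let x = (-2 - -2) in x)); E=∅; K=[arg]⟩
t=2: ⟨C=(((λv. -3) 6) - (-2 + 6)); E=∅; K=[fun]⟩
t=3: ⟨C=((λv. -3) 6); E=∅; K=[subR :: fun]⟩
t=4: ⟨C=(λv. -3); E=∅; K=[arg :: subR :: fun]⟩
t=5: ⟨C=6; E=∅; K=[fun :: subR :: fun]⟩
t=6: ⟨C=-3; E={v↦6}; K=[subR :: fun]⟩
t=7: ⟨C=(-2 + 6); E=∅; K=[subL(-3) :: fun]⟩
t=8: ⟨C=-2; E=∅; K=[addR :: subL(-3) :: fun]⟩
t=9: ⟨C=6; E=∅; K=[addL(-2) :: subL(-3) :: fun]⟩
t=10: ⟨C=(let x = (-2 - -2) in x); E={q↦-7}; K=∅⟩
t=11: ⟨C=(-2 - -2); E={q↦-7}; K=[let x]⟩
t=12: ⟨C=-2; E={q↦-7}; K=[subR :: let x]⟩
t=13: ⟨C=-2; E={q↦-7}; K=[subL(-2) :: let x]⟩
t=14: ⟨C=x; E={x↦0, q↦-7}; K=∅⟩
→ final value 0

Answer: 0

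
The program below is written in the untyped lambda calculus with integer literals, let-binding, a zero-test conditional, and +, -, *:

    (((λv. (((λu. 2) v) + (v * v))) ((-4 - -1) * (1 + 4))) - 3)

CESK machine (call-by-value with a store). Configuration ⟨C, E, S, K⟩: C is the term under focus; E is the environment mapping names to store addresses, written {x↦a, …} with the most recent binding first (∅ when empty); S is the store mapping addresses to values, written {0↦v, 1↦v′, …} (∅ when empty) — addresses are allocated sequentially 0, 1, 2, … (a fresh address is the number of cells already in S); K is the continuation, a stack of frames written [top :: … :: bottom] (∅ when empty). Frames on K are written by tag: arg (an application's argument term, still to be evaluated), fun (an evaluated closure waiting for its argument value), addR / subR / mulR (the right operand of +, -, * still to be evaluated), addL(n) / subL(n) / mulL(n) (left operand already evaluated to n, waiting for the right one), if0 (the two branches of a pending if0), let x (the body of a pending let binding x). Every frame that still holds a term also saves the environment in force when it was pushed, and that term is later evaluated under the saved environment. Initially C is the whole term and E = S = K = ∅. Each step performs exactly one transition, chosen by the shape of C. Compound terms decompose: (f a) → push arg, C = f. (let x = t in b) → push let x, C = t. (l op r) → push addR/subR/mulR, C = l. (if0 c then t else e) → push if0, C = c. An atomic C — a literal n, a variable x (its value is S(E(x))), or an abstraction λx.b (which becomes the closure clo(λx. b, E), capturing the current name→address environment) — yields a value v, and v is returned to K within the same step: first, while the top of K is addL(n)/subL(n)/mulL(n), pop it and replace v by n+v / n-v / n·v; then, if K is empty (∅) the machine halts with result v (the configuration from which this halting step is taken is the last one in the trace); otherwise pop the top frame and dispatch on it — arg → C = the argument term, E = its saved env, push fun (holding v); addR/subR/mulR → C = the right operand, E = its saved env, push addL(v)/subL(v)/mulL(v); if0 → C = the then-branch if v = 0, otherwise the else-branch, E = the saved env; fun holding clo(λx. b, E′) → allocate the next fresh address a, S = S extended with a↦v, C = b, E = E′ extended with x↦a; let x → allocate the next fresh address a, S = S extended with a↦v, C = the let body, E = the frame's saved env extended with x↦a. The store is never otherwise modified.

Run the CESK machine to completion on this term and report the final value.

Answer: 224

Derivation:
[0] ⟨C=(((λv. (((λu. 2) v) + (v * v))) ((-4 - -1) * (1 + 4))) - 3); E=∅; S=∅; K=∅⟩
[1] ⟨C=((λv. (((λu. 2) v) + (v * v))) ((-4 - -1) * (1 + 4))); E=∅; S=∅; K=[subR]⟩
[2] ⟨C=(λv. (((λu. 2) v) + (v * v))); E=∅; S=∅; K=[arg :: subR]⟩
[3] ⟨C=((-4 - -1) * (1 + 4)); E=∅; S=∅; K=[fun :: subR]⟩
[4] ⟨C=(-4 - -1); E=∅; S=∅; K=[mulR :: fun :: subR]⟩
[5] ⟨C=-4; E=∅; S=∅; K=[subR :: mulR :: fun :: subR]⟩
[6] ⟨C=-1; E=∅; S=∅; K=[subL(-4) :: mulR :: fun :: subR]⟩
[7] ⟨C=(1 + 4); E=∅; S=∅; K=[mulL(-3) :: fun :: subR]⟩
[8] ⟨C=1; E=∅; S=∅; K=[addR :: mulL(-3) :: fun :: subR]⟩
[9] ⟨C=4; E=∅; S=∅; K=[addL(1) :: mulL(-3) :: fun :: subR]⟩
[10] ⟨C=(((λu. 2) v) + (v * v)); E={v↦0}; S={0↦-15}; K=[subR]⟩
[11] ⟨C=((λu. 2) v); E={v↦0}; S={0↦-15}; K=[addR :: subR]⟩
[12] ⟨C=(λu. 2); E={v↦0}; S={0↦-15}; K=[arg :: addR :: subR]⟩
[13] ⟨C=v; E={v↦0}; S={0↦-15}; K=[fun :: addR :: subR]⟩
[14] ⟨C=2; E={u↦1, v↦0}; S={0↦-15, 1↦-15}; K=[addR :: subR]⟩
[15] ⟨C=(v * v); E={v↦0}; S={0↦-15, 1↦-15}; K=[addL(2) :: subR]⟩
[16] ⟨C=v; E={v↦0}; S={0↦-15, 1↦-15}; K=[mulR :: addL(2) :: subR]⟩
[17] ⟨C=v; E={v↦0}; S={0↦-15, 1↦-15}; K=[mulL(-15) :: addL(2) :: subR]⟩
[18] ⟨C=3; E=∅; S={0↦-15, 1↦-15}; K=[subL(227)]⟩
→ final value 224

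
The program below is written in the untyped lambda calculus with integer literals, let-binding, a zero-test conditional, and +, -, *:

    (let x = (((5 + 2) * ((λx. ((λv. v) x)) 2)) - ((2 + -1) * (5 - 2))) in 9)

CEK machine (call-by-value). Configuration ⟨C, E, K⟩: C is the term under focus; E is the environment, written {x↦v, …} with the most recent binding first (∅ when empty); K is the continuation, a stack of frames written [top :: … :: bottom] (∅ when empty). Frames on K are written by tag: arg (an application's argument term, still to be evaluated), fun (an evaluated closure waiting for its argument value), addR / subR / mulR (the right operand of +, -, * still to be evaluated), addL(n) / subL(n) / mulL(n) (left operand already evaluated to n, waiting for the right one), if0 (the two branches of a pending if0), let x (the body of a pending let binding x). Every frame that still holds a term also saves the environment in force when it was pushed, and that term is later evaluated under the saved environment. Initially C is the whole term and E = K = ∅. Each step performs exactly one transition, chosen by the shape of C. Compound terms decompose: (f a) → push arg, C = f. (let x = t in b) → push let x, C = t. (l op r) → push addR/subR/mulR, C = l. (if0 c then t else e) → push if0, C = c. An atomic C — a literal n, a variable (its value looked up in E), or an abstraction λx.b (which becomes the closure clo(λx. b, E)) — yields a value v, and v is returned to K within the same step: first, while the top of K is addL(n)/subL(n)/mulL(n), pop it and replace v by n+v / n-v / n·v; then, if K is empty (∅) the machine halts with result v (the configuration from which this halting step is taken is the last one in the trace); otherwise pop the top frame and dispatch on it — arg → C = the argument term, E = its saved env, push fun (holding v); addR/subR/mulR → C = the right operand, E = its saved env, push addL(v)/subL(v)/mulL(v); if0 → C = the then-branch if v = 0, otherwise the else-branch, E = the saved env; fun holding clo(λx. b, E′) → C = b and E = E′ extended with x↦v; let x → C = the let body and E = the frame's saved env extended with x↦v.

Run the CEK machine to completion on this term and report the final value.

Answer: 9

Machine steps:
t=0: [C=(let x = (((5 + 2) * ((λx. ((λv. v) x)) 2)) - ((2 + -1) * (5 - 2))) in 9) | E=∅ | K=∅]
t=1: [C=(((5 + 2) * ((λx. ((λv. v) x)) 2)) - ((2 + -1) * (5 - 2))) | E=∅ | K=[let x]]
t=2: [C=((5 + 2) * ((λx. ((λv. v) x)) 2)) | E=∅ | K=[subR :: let x]]
t=3: [C=(5 + 2) | E=∅ | K=[mulR :: subR :: let x]]
t=4: [C=5 | E=∅ | K=[addR :: mulR :: subR :: let x]]
t=5: [C=2 | E=∅ | K=[addL(5) :: mulR :: subR :: let x]]
t=6: [C=((λx. ((λv. v) x)) 2) | E=∅ | K=[mulL(7) :: subR :: let x]]
t=7: [C=(λx. ((λv. v) x)) | E=∅ | K=[arg :: mulL(7) :: subR :: let x]]
t=8: [C=2 | E=∅ | K=[fun :: mulL(7) :: subR :: let x]]
t=9: [C=((λv. v) x) | E={x↦2} | K=[mulL(7) :: subR :: let x]]
t=10: [C=(λv. v) | E={x↦2} | K=[arg :: mulL(7) :: subR :: let x]]
t=11: [C=x | E={x↦2} | K=[fun :: mulL(7) :: subR :: let x]]
t=12: [C=v | E={v↦2, x↦2} | K=[mulL(7) :: subR :: let x]]
t=13: [C=((2 + -1) * (5 - 2)) | E=∅ | K=[subL(14) :: let x]]
t=14: [C=(2 + -1) | E=∅ | K=[mulR :: subL(14) :: let x]]
t=15: [C=2 | E=∅ | K=[addR :: mulR :: subL(14) :: let x]]
t=16: [C=-1 | E=∅ | K=[addL(2) :: mulR :: subL(14) :: let x]]
t=17: [C=(5 - 2) | E=∅ | K=[mulL(1) :: subL(14) :: let x]]
t=18: [C=5 | E=∅ | K=[subR :: mulL(1) :: subL(14) :: let x]]
t=19: [C=2 | E=∅ | K=[subL(5) :: mulL(1) :: subL(14) :: let x]]
t=20: [C=9 | E={x↦11} | K=∅]
→ final value 9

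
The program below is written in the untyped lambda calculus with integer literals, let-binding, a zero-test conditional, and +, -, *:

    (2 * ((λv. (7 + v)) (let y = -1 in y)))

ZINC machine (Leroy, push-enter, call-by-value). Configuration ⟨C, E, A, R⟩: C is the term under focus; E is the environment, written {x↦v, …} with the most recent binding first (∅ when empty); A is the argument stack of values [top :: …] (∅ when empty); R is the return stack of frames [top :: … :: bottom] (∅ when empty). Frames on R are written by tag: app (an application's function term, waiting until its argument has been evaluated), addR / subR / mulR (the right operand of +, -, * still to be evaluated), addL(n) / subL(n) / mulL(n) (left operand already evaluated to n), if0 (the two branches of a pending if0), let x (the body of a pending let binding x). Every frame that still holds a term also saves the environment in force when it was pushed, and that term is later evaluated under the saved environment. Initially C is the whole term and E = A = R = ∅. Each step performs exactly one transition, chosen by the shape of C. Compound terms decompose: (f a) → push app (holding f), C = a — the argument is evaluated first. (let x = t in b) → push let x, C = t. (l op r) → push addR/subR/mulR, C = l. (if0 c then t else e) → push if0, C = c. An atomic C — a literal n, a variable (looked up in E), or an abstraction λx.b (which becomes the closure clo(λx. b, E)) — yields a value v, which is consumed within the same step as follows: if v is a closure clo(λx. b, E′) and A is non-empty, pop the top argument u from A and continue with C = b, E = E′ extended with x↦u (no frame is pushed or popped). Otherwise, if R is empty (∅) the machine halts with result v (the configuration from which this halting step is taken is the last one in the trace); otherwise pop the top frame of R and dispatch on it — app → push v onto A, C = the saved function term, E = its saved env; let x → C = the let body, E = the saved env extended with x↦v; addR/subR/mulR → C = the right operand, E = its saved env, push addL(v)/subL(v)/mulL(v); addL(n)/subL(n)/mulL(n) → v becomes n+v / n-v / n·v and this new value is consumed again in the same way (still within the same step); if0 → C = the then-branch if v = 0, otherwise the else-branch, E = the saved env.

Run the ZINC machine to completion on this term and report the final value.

Answer: 12

Execution trace:
step 0: [C=(2 * ((λv. (7 + v)) (let y = -1 in y))) | E=∅ | A=∅ | R=∅]
step 1: [C=2 | E=∅ | A=∅ | R=[mulR]]
step 2: [C=((λv. (7 + v)) (let y = -1 in y)) | E=∅ | A=∅ | R=[mulL(2)]]
step 3: [C=(let y = -1 in y) | E=∅ | A=∅ | R=[app :: mulL(2)]]
step 4: [C=-1 | E=∅ | A=∅ | R=[let y :: app :: mulL(2)]]
step 5: [C=y | E={y↦-1} | A=∅ | R=[app :: mulL(2)]]
step 6: [C=(λv. (7 + v)) | E=∅ | A=[-1] | R=[mulL(2)]]
step 7: [C=(7 + v) | E={v↦-1} | A=∅ | R=[mulL(2)]]
step 8: [C=7 | E={v↦-1} | A=∅ | R=[addR :: mulL(2)]]
step 9: [C=v | E={v↦-1} | A=∅ | R=[addL(7) :: mulL(2)]]
→ final value 12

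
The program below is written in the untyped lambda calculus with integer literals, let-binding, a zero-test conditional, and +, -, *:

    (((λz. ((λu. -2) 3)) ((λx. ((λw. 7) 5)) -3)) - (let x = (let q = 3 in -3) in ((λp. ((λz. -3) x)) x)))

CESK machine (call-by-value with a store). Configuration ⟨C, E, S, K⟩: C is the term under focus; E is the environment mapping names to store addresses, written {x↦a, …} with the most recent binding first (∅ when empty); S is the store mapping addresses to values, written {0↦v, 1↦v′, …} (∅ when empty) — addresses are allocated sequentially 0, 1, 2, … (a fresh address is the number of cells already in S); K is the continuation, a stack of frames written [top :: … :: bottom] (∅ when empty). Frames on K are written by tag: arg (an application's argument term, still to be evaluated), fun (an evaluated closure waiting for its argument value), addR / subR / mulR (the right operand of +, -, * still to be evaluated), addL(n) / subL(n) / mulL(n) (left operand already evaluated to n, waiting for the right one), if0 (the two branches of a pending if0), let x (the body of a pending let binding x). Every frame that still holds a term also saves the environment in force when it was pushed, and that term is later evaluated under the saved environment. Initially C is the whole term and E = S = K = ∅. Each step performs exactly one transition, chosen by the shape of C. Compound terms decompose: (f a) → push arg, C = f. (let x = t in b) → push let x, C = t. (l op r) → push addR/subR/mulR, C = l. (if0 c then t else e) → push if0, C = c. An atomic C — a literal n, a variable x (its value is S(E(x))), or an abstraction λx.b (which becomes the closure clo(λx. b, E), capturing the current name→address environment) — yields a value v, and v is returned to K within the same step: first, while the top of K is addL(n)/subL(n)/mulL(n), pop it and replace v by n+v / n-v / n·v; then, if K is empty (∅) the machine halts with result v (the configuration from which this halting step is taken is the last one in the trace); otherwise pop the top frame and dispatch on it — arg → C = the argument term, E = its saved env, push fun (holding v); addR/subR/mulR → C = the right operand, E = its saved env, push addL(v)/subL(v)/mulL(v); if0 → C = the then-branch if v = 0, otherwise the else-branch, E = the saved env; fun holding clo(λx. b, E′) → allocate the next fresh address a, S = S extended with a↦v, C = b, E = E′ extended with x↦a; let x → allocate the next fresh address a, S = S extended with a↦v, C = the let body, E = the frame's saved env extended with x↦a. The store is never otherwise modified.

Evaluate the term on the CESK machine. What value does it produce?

Answer: 1

Execution trace:
0. ⟨C=(((λz. ((λu. -2) 3)) ((λx. ((λw. 7) 5)) -3)) - (let x = (let q = 3 in -3) in ((λp. ((λz. -3) x)) x))); E=∅; S=∅; K=∅⟩
1. ⟨C=((λz. ((λu. -2) 3)) ((λx. ((λw. 7) 5)) -3)); E=∅; S=∅; K=[subR]⟩
2. ⟨C=(λz. ((λu. -2) 3)); E=∅; S=∅; K=[arg :: subR]⟩
3. ⟨C=((λx. ((λw. 7) 5)) -3); E=∅; S=∅; K=[fun :: subR]⟩
4. ⟨C=(λx. ((λw. 7) 5)); E=∅; S=∅; K=[arg :: fun :: subR]⟩
5. ⟨C=-3; E=∅; S=∅; K=[fun :: fun :: subR]⟩
6. ⟨C=((λw. 7) 5); E={x↦0}; S={0↦-3}; K=[fun :: subR]⟩
7. ⟨C=(λw. 7); E={x↦0}; S={0↦-3}; K=[arg :: fun :: subR]⟩
8. ⟨C=5; E={x↦0}; S={0↦-3}; K=[fun :: fun :: subR]⟩
9. ⟨C=7; E={w↦1, x↦0}; S={0↦-3, 1↦5}; K=[fun :: subR]⟩
10. ⟨C=((λu. -2) 3); E={z↦2}; S={0↦-3, 1↦5, 2↦7}; K=[subR]⟩
11. ⟨C=(λu. -2); E={z↦2}; S={0↦-3, 1↦5, 2↦7}; K=[arg :: subR]⟩
12. ⟨C=3; E={z↦2}; S={0↦-3, 1↦5, 2↦7}; K=[fun :: subR]⟩
13. ⟨C=-2; E={u↦3, z↦2}; S={0↦-3, 1↦5, 2↦7, 3↦3}; K=[subR]⟩
14. ⟨C=(let x = (let q = 3 in -3) in ((λp. ((λz. -3) x)) x)); E=∅; S={0↦-3, 1↦5, 2↦7, 3↦3}; K=[subL(-2)]⟩
15. ⟨C=(let q = 3 in -3); E=∅; S={0↦-3, 1↦5, 2↦7, 3↦3}; K=[let x :: subL(-2)]⟩
16. ⟨C=3; E=∅; S={0↦-3, 1↦5, 2↦7, 3↦3}; K=[let q :: let x :: subL(-2)]⟩
17. ⟨C=-3; E={q↦4}; S={0↦-3, 1↦5, 2↦7, 3↦3, 4↦3}; K=[let x :: subL(-2)]⟩
18. ⟨C=((λp. ((λz. -3) x)) x); E={x↦5}; S={0↦-3, 1↦5, 2↦7, 3↦3, 4↦3, 5↦-3}; K=[subL(-2)]⟩
19. ⟨C=(λp. ((λz. -3) x)); E={x↦5}; S={0↦-3, 1↦5, 2↦7, 3↦3, 4↦3, 5↦-3}; K=[arg :: subL(-2)]⟩
20. ⟨C=x; E={x↦5}; S={0↦-3, 1↦5, 2↦7, 3↦3, 4↦3, 5↦-3}; K=[fun :: subL(-2)]⟩
21. ⟨C=((λz. -3) x); E={p↦6, x↦5}; S={0↦-3, 1↦5, 2↦7, 3↦3, 4↦3, 5↦-3, 6↦-3}; K=[subL(-2)]⟩
22. ⟨C=(λz. -3); E={p↦6, x↦5}; S={0↦-3, 1↦5, 2↦7, 3↦3, 4↦3, 5↦-3, 6↦-3}; K=[arg :: subL(-2)]⟩
23. ⟨C=x; E={p↦6, x↦5}; S={0↦-3, 1↦5, 2↦7, 3↦3, 4↦3, 5↦-3, 6↦-3}; K=[fun :: subL(-2)]⟩
24. ⟨C=-3; E={z↦7, p↦6, x↦5}; S={0↦-3, 1↦5, 2↦7, 3↦3, 4↦3, 5↦-3, 6↦-3, 7↦-3}; K=[subL(-2)]⟩
→ final value 1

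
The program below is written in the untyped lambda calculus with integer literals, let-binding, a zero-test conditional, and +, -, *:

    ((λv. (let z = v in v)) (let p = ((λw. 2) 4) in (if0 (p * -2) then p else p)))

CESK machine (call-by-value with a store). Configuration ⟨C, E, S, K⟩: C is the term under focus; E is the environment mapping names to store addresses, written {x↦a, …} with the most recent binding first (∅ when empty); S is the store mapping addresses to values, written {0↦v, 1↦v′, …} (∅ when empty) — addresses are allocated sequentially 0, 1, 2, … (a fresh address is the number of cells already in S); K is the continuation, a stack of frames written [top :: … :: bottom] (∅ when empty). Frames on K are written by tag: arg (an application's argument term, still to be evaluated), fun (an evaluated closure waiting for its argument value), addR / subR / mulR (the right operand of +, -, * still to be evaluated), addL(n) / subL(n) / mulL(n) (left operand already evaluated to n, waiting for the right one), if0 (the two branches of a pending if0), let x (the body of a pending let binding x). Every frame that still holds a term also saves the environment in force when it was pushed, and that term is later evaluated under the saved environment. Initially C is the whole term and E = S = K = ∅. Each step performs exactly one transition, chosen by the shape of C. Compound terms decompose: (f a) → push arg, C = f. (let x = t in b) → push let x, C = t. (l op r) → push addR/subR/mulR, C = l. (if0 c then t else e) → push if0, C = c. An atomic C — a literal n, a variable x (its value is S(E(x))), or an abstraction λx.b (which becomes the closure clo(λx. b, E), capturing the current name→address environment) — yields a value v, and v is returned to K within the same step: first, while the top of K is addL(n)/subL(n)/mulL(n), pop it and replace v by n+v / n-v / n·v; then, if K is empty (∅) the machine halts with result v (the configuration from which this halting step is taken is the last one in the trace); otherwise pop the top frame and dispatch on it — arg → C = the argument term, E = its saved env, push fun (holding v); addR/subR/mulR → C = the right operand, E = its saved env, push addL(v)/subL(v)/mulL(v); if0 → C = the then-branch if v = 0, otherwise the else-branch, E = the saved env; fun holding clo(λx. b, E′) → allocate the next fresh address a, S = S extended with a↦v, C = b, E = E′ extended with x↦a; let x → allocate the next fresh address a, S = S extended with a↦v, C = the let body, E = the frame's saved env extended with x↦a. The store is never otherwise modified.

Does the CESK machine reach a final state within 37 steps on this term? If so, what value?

Answer: 2

Derivation:
t=0: [C=((λv. (let z = v in v)) (let p = ((λw. 2) 4) in (if0 (p * -2) then p else p))) | E=∅ | S=∅ | K=∅]
t=1: [C=(λv. (let z = v in v)) | E=∅ | S=∅ | K=[arg]]
t=2: [C=(let p = ((λw. 2) 4) in (if0 (p * -2) then p else p)) | E=∅ | S=∅ | K=[fun]]
t=3: [C=((λw. 2) 4) | E=∅ | S=∅ | K=[let p :: fun]]
t=4: [C=(λw. 2) | E=∅ | S=∅ | K=[arg :: let p :: fun]]
t=5: [C=4 | E=∅ | S=∅ | K=[fun :: let p :: fun]]
t=6: [C=2 | E={w↦0} | S={0↦4} | K=[let p :: fun]]
t=7: [C=(if0 (p * -2) then p else p) | E={p↦1} | S={0↦4, 1↦2} | K=[fun]]
t=8: [C=(p * -2) | E={p↦1} | S={0↦4, 1↦2} | K=[if0 :: fun]]
t=9: [C=p | E={p↦1} | S={0↦4, 1↦2} | K=[mulR :: if0 :: fun]]
t=10: [C=-2 | E={p↦1} | S={0↦4, 1↦2} | K=[mulL(2) :: if0 :: fun]]
t=11: [C=p | E={p↦1} | S={0↦4, 1↦2} | K=[fun]]
t=12: [C=(let z = v in v) | E={v↦2} | S={0↦4, 1↦2, 2↦2} | K=∅]
t=13: [C=v | E={v↦2} | S={0↦4, 1↦2, 2↦2} | K=[let z]]
t=14: [C=v | E={z↦3, v↦2} | S={0↦4, 1↦2, 2↦2, 3↦2} | K=∅]
→ final value 2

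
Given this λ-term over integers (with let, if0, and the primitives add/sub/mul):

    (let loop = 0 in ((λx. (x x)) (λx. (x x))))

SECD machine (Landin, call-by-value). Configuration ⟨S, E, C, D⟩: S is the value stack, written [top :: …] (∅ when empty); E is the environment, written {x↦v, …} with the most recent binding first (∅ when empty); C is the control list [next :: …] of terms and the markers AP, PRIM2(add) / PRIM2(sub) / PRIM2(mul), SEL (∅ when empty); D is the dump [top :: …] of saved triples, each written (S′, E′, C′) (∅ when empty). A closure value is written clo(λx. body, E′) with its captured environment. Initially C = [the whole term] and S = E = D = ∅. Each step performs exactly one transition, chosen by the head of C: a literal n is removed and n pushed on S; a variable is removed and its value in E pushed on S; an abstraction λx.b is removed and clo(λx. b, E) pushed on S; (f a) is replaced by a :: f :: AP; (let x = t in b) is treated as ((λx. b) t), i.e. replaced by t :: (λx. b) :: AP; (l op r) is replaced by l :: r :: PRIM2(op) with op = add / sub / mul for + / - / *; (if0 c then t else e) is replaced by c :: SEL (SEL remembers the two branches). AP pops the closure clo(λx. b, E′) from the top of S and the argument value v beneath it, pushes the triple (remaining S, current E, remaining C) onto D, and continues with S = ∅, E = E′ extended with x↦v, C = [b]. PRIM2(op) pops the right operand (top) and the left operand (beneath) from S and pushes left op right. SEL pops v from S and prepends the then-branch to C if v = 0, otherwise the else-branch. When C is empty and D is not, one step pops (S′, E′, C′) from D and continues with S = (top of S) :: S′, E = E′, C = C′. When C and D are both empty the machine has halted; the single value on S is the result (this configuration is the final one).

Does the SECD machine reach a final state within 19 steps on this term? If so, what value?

Answer: DIVERGES (no final state within 19 steps)

Execution trace:
step 0: <S=∅, E=∅, C=[(let loop = 0 in ((λx. (x x)) (λx. (x x))))], D=∅>
step 1: <S=∅, E=∅, C=[0 :: (λloop. ((λx. (x x)) (λx. (x x)))) :: AP], D=∅>
step 2: <S=[0], E=∅, C=[(λloop. ((λx. (x x)) (λx. (x x)))) :: AP], D=∅>
step 3: <S=[clo(λloop. ((λx. (x x)) (λx. (x x))), ∅) :: 0], E=∅, C=[AP], D=∅>
step 4: <S=∅, E={loop↦0}, C=[((λx. (x x)) (λx. (x x)))], D=[(∅, ∅, ∅)]>
step 5: <S=∅, E={loop↦0}, C=[(λx. (x x)) :: (λx. (x x)) :: AP], D=[(∅, ∅, ∅)]>
step 6: <S=[clo(λx. (x x), {loop↦0})], E={loop↦0}, C=[(λx. (x x)) :: AP], D=[(∅, ∅, ∅)]>
step 7: <S=[clo(λx. (x x), {loop↦0}) :: clo(λx. (x x), {loop↦0})], E={loop↦0}, C=[AP], D=[(∅, ∅, ∅)]>
step 8: <S=∅, E={x↦clo(λx. (x x), {loop↦0}), loop↦0}, C=[(x x)], D=[(∅, {loop↦0}, ∅) :: (∅, ∅, ∅)]>
step 9: <S=∅, E={x↦clo(λx. (x x), {loop↦0}), loop↦0}, C=[x :: x :: AP], D=[(∅, {loop↦0}, ∅) :: (∅, ∅, ∅)]>
step 10: <S=[clo(λx. (x x), {loop↦0})], E={x↦clo(λx. (x x), {loop↦0}), loop↦0}, C=[x :: AP], D=[(∅, {loop↦0}, ∅) :: (∅, ∅, ∅)]>
step 11: <S=[clo(λx. (x x), {loop↦0}) :: clo(λx. (x x), {loop↦0})], E={x↦clo(λx. (x x), {loop↦0}), loop↦0}, C=[AP], D=[(∅, {loop↦0}, ∅) :: (∅, ∅, ∅)]>
step 12: <S=∅, E={x↦clo(λx. (x x), {loop↦0}), loop↦0}, C=[(x x)], D=[(∅, {x↦clo(λx. (x x), {loop↦0}), loop↦0}, ∅) :: (∅, {loop↦0}, ∅) :: (∅, ∅, ∅)]>
step 13: <S=∅, E={x↦clo(λx. (x x), {loop↦0}), loop↦0}, C=[x :: x :: AP], D=[(∅, {x↦clo(λx. (x x), {loop↦0}), loop↦0}, ∅) :: (∅, {loop↦0}, ∅) :: (∅, ∅, ∅)]>
step 14: <S=[clo(λx. (x x), {loop↦0})], E={x↦clo(λx. (x x), {loop↦0}), loop↦0}, C=[x :: AP], D=[(∅, {x↦clo(λx. (x x), {loop↦0}), loop↦0}, ∅) :: (∅, {loop↦0}, ∅) :: (∅, ∅, ∅)]>
step 15: <S=[clo(λx. (x x), {loop↦0}) :: clo(λx. (x x), {loop↦0})], E={x↦clo(λx. (x x), {loop↦0}), loop↦0}, C=[AP], D=[(∅, {x↦clo(λx. (x x), {loop↦0}), loop↦0}, ∅) :: (∅, {loop↦0}, ∅) :: (∅, ∅, ∅)]>
step 16: <S=∅, E={x↦clo(λx. (x x), {loop↦0}), loop↦0}, C=[(x x)], D=[(∅, {x↦clo(λx. (x x), {loop↦0}), loop↦0}, ∅) :: (∅, {x↦clo(λx. (x x), {loop↦0}), loop↦0}, ∅) :: (∅, {loop↦0}, ∅) :: (∅, ∅, ∅)]>
step 17: <S=∅, E={x↦clo(λx. (x x), {loop↦0}), loop↦0}, C=[x :: x :: AP], D=[(∅, {x↦clo(λx. (x x), {loop↦0}), loop↦0}, ∅) :: (∅, {x↦clo(λx. (x x), {loop↦0}), loop↦0}, ∅) :: (∅, {loop↦0}, ∅) :: (∅, ∅, ∅)]>
step 18: <S=[clo(λx. (x x), {loop↦0})], E={x↦clo(λx. (x x), {loop↦0}), loop↦0}, C=[x :: AP], D=[(∅, {x↦clo(λx. (x x), {loop↦0}), loop↦0}, ∅) :: (∅, {x↦clo(λx. (x x), {loop↦0}), loop↦0}, ∅) :: (∅, {loop↦0}, ∅) :: (∅, ∅, ∅)]>
step 19: <S=[clo(λx. (x x), {loop↦0}) :: clo(λx. (x x), {loop↦0})], E={x↦clo(λx. (x x), {loop↦0}), loop↦0}, C=[AP], D=[(∅, {x↦clo(λx. (x x), {loop↦0}), loop↦0}, ∅) :: (∅, {x↦clo(λx. (x x), {loop↦0}), loop↦0}, ∅) :: (∅, {loop↦0}, ∅) :: (∅, ∅, ∅)]>
→ 19 transitions taken and the configuration is still not final: no result within 19 steps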